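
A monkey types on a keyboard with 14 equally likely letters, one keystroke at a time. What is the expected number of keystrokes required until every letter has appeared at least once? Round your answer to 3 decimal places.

45.522

The wait to go from k to k+1 distinct letters is geometric with mean 14/(14-k).
E[T] = 14/14 + 14/13 + 14/12 + ... + 14/2 + 14/1 = 14·H_{14}.
H_{14} = 3.2516, so E[T] = 45.5219.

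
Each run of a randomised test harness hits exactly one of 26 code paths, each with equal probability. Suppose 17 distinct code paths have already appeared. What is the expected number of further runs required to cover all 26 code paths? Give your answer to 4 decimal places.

From k distinct to k+1 distinct takes on average 26/(26-k) runs.
Sum over k = 17,...,25: E = 26/9 + 26/8 + 26/7 + ... + 26/2 + 26/1 = 73.55317.

73.5532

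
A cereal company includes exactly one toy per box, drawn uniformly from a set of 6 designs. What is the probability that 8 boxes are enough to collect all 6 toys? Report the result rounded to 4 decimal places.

By inclusion–exclusion over which toys are missing,
P(all seen) = Σ_{j=0}^{6} (-1)^j C(6,j)((6-j)/6)^8
= 1.00000 - 1.39541 + 0.58528 - 0.07813 + 0.00229 - 0.00000 + 0.00000
= 0.11403.

0.1140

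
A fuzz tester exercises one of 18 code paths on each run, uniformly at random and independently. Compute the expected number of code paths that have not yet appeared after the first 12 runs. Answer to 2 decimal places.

9.07

For each code path, P(unseen after 12) = (17/18)^12 = 0.504.
By linearity of expectation, E[unseen] = 18·(17/18)^12 = 9.065.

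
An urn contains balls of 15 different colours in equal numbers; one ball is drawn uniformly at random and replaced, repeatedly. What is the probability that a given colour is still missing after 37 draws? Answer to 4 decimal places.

On each draw the fixed colour fails to appear with probability 14/15.
P(still missing after 37) = (14/15)^37 = 0.07787.

0.0779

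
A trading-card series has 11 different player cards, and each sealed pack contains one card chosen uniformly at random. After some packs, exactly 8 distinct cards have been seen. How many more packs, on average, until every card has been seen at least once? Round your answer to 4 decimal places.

The wait to go from k to k+1 distinct cards is geometric with mean 11/(11-k).
Sum over k = 8,...,10: E = 11/3 + 11/2 + 11/1 = 20.16667.

20.1667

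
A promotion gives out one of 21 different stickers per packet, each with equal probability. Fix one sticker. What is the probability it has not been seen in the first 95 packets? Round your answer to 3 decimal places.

0.010

On each packet the fixed sticker fails to appear with probability 20/21.
P(still missing after 95) = (20/21)^95 = 0.0097.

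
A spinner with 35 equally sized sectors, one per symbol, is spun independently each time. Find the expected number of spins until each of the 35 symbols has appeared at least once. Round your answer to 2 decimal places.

Split into phases: going from k distinct to k+1 distinct takes on average 35/(35-k) spins.
E[T] = 35/35 + 35/34 + 35/33 + ... + 35/2 + 35/1 = 35·H_{35}.
H_{35} = 4.147, so E[T] = 145.137.

145.14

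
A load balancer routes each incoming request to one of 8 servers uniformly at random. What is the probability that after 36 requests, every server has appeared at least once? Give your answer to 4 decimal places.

0.9355

By inclusion–exclusion over which servers are missing,
P(all seen) = Σ_{j=0}^{8} (-1)^j C(8,j)((8-j)/8)^36
= 1.00000 - 0.06537 + 0.00089 - 0.00000 + 0.00000 - 0.00000 + 0.00000 - 0.00000 + 0.00000
= 0.93552.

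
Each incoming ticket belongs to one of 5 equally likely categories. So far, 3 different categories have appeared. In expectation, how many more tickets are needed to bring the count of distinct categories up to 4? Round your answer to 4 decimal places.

2.5000

With k distinct categories already seen, the next new one takes an expected 5/(5-k) tickets.
Only the k = 3 term is needed: E = 5/2 = 2.50000.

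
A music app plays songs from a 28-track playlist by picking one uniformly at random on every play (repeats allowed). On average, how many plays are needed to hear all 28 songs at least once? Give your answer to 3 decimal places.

109.961

The wait to go from k to k+1 distinct songs is geometric with mean 28/(28-k).
E[T] = 28/28 + 28/27 + 28/26 + ... + 28/2 + 28/1 = 28·H_{28}.
H_{28} = 3.9272, so E[T] = 109.9608.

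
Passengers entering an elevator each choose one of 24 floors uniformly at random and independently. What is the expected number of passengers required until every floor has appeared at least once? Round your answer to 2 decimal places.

The wait to go from k to k+1 distinct floors is geometric with mean 24/(24-k).
E[T] = 24/24 + 24/23 + 24/22 + ... + 24/2 + 24/1 = 24·H_{24}.
H_{24} = 3.776, so E[T] = 90.623.

90.62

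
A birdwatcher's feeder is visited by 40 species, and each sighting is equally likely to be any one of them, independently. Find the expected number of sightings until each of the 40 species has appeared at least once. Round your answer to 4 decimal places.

171.1417

After k distinct species have appeared, the next sighting gives a new one with probability (40-k)/40, so the expected wait for the (k+1)-th is 40/(40-k).
E[T] = 40/40 + 40/39 + 40/38 + ... + 40/2 + 40/1 = 40·H_{40}.
H_{40} = 4.27854, so E[T] = 171.14172.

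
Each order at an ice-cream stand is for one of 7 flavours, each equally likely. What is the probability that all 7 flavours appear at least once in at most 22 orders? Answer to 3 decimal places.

0.777

By inclusion–exclusion over which flavours are missing,
P(all seen) = Σ_{j=0}^{7} (-1)^j C(7,j)((7-j)/7)^22
= 1.0000 - 0.2357 + 0.0128 - 0.0002 + 0.0000 - 0.0000 + 0.0000 - 0.0000
= 0.7770.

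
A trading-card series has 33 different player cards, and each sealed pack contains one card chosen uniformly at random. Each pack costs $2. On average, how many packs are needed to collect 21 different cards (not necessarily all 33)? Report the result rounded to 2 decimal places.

32.52

Going from k to k+1 distinct takes a geometric number of packs with mean 33/(33-k).
Sum over k = 0,...,20: E = 33/33 + 33/32 + 33/31 + ... + 33/14 + 33/13 = 32.524.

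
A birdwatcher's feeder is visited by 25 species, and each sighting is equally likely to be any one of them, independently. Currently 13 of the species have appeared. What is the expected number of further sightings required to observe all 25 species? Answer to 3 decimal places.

77.580

From k distinct to k+1 distinct takes on average 25/(25-k) sightings.
Sum over k = 13,...,24: E = 25/12 + 25/11 + 25/10 + ... + 25/2 + 25/1 = 77.5803.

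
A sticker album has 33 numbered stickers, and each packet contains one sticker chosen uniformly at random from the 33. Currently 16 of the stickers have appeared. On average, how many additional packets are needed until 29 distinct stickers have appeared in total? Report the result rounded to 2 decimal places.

44.76

From k distinct to k+1 distinct takes on average 33/(33-k) packets.
Sum over k = 16,...,28: E = 33/17 + 33/16 + 33/15 + ... + 33/6 + 33/5 = 44.755.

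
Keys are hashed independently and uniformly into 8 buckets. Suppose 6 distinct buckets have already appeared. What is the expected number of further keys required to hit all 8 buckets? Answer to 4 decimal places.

12.0000

With k distinct buckets already seen, the next new one takes an expected 8/(8-k) keys.
Sum over k = 6,...,7: E = 8/2 + 8/1 = 12.00000.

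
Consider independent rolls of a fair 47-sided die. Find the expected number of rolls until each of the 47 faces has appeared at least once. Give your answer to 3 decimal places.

208.584

The wait to go from k to k+1 distinct faces is geometric with mean 47/(47-k).
E[T] = 47/47 + 47/46 + 47/45 + ... + 47/2 + 47/1 = 47·H_{47}.
H_{47} = 4.4380, so E[T] = 208.5843.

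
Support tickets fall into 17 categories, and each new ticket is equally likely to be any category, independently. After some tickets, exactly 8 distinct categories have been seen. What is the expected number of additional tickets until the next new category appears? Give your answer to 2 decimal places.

Each ticket yields a new category with probability (17-8)/17 = 9/17, so the wait is geometric with mean 17/9.
E = 17/9 = 1.889.

1.89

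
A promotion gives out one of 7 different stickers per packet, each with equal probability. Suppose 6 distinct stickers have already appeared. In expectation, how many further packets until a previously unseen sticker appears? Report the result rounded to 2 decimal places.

Each packet yields a new sticker with probability (7-6)/7 = 1/7, so the wait is geometric with mean 7/1.
E = 7/1 = 7.000.

7.00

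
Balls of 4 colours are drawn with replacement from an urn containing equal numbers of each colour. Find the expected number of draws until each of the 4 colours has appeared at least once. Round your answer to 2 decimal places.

Split into phases: going from k distinct to k+1 distinct takes on average 4/(4-k) draws.
E[T] = 4/4 + 4/3 + 4/2 + 4/1 = 4·H_{4}.
H_{4} = 2.083, so E[T] = 8.333.

8.33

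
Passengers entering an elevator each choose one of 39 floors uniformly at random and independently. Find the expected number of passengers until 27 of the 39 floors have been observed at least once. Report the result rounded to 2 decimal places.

44.86

With k distinct floors already seen, the next new one arrives after an expected 39/(39-k) passengers.
Sum over k = 0,...,26: E = 39/39 + 39/38 + 39/37 + ... + 39/14 + 39/13 = 44.863.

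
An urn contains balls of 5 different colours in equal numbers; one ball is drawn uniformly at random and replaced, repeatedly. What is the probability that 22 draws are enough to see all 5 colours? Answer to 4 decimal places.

Let A_i be the event that colour i is missing after 22 draws. By inclusion–exclusion on the A_i,
P(all seen) = Σ_{j=0}^{5} (-1)^j C(5,j)((5-j)/5)^22
= 1.00000 - 0.03689 + 0.00013 - 0.00000 + 0.00000 - 0.00000
= 0.96324.

0.9632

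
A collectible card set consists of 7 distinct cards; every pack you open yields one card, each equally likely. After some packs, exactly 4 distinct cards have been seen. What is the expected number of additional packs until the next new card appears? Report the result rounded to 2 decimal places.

The number of packs until the next new card is geometric with success probability 3/7, so its mean is 7/3.
E = 7/3 = 2.333.

2.33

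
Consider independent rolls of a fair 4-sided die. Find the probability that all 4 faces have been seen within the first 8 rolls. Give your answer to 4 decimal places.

By inclusion–exclusion over which faces are missing,
P(all seen) = Σ_{j=0}^{4} (-1)^j C(4,j)((4-j)/4)^8
= 1.00000 - 0.40045 + 0.02344 - 0.00006 + 0.00000
= 0.62292.

0.6229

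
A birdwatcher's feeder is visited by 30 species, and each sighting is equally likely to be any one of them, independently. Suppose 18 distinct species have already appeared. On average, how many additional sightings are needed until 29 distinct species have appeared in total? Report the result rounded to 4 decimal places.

From k distinct to k+1 distinct takes on average 30/(30-k) sightings.
Sum over k = 18,...,28: E = 30/12 + 30/11 + 30/10 + ... + 30/3 + 30/2 = 63.09632.

63.0963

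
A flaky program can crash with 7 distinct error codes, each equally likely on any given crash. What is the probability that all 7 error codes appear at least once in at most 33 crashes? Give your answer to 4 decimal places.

0.9571

By inclusion–exclusion over which error codes are missing,
P(all seen) = Σ_{j=0}^{7} (-1)^j C(7,j)((7-j)/7)^33
= 1.00000 - 0.04324 + 0.00032 - 0.00000 + 0.00000 - 0.00000 + 0.00000 - 0.00000
= 0.95708.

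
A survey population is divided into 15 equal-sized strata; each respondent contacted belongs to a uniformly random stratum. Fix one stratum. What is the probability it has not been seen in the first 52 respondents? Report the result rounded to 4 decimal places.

On each respondent the fixed stratum fails to appear with probability 14/15.
P(still missing after 52) = (14/15)^52 = 0.02766.

0.0277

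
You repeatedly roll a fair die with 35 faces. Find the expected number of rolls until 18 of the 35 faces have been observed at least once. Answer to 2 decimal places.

24.75

Going from k to k+1 distinct takes a geometric number of rolls with mean 35/(35-k).
Sum over k = 0,...,17: E = 35/35 + 35/34 + 35/33 + ... + 35/19 + 35/18 = 24.753.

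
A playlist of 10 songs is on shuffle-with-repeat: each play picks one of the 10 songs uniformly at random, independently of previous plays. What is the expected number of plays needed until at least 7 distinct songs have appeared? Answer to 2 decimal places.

10.96

Going from k to k+1 distinct takes a geometric number of plays with mean 10/(10-k).
Sum over k = 0,...,6: E = 10/10 + 10/9 + 10/8 + ... + 10/5 + 10/4 = 10.956.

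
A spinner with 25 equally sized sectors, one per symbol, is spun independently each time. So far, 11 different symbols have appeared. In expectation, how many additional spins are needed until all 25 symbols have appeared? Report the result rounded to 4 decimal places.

The wait to go from k to k+1 distinct symbols is geometric with mean 25/(25-k).
Sum over k = 11,...,24: E = 25/14 + 25/13 + 25/12 + ... + 25/2 + 25/1 = 81.28906.

81.2891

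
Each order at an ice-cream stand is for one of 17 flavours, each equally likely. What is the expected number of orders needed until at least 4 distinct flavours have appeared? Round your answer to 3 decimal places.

Going from k to k+1 distinct takes a geometric number of orders with mean 17/(17-k).
Sum over k = 0,...,3: E = 17/17 + 17/16 + 17/15 + 17/14 = 4.4101.

4.410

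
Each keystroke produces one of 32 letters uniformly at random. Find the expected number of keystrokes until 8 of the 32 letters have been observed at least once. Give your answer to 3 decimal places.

9.041

Going from k to k+1 distinct takes a geometric number of keystrokes with mean 32/(32-k).
Sum over k = 0,...,7: E = 32/32 + 32/31 + 32/30 + ... + 32/26 + 32/25 = 9.0412.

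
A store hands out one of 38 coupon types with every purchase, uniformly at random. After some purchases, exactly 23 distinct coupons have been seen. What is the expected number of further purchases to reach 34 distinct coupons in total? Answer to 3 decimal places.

The wait to go from k to k+1 distinct coupons is geometric with mean 38/(38-k).
Sum over k = 23,...,33: E = 38/15 + 38/14 + 38/13 + ... + 38/6 + 38/5 = 46.9260.

46.926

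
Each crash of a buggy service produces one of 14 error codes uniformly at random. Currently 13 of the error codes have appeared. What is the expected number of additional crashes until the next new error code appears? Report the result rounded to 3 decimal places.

The number of crashes until the next new error code is geometric with success probability 1/14, so its mean is 14/1.
E = 14/1 = 14.0000.

14.000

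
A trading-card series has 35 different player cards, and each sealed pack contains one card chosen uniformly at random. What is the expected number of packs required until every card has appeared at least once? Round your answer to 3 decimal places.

145.137

The wait to go from k to k+1 distinct cards is geometric with mean 35/(35-k).
E[T] = 35/35 + 35/34 + 35/33 + ... + 35/2 + 35/1 = 35·H_{35}.
H_{35} = 4.1468, so E[T] = 145.1373.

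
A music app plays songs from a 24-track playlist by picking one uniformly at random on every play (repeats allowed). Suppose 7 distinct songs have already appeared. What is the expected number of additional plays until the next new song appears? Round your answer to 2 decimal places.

The number of plays until the next new song is geometric with success probability 17/24, so its mean is 24/17.
E = 24/17 = 1.412.

1.41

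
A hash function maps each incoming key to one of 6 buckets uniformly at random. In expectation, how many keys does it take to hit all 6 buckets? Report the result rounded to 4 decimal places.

After k distinct buckets have appeared, the next key gives a new one with probability (6-k)/6, so the expected wait for the (k+1)-th is 6/(6-k).
E[T] = 6/6 + 6/5 + 6/4 + 6/3 + 6/2 + 6/1 = 6·H_{6}.
H_{6} = 2.45000, so E[T] = 14.70000.

14.7000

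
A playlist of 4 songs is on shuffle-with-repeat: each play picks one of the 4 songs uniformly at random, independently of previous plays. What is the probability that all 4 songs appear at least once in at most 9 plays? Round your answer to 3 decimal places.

0.711

By inclusion–exclusion over which songs are missing,
P(all seen) = Σ_{j=0}^{4} (-1)^j C(4,j)((4-j)/4)^9
= 1.0000 - 0.3003 + 0.0117 - 0.0000 + 0.0000
= 0.7114.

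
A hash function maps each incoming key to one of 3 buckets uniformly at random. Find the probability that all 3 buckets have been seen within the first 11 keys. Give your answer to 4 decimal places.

0.9653

Let A_i be the event that bucket i is missing after 11 keys. By inclusion–exclusion on the A_i,
P(all seen) = Σ_{j=0}^{3} (-1)^j C(3,j)((3-j)/3)^11
= 1.00000 - 0.03468 + 0.00002 - 0.00000
= 0.96533.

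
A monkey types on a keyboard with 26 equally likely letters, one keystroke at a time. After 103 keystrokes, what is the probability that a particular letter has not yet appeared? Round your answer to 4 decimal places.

On each keystroke the fixed letter fails to appear with probability 25/26.
P(still missing after 103) = (25/26)^103 = 0.01760.

0.0176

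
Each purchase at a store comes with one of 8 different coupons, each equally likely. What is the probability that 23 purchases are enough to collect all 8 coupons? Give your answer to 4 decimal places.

0.6654

By inclusion–exclusion over which coupons are missing,
P(all seen) = Σ_{j=0}^{8} (-1)^j C(8,j)((8-j)/8)^23
= 1.00000 - 0.37092 + 0.03746 - 0.00113 + 0.00001 - 0.00000 + 0.00000 - 0.00000 + 0.00000
= 0.66542.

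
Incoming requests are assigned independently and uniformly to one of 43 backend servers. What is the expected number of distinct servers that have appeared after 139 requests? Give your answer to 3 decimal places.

For each server, P(seen in 139 requests) = 1 - (42/43)^139 = 0.9620.
By linearity of expectation, E[distinct seen] = 43·(1 - (42/43)^139) = 41.3669.

41.367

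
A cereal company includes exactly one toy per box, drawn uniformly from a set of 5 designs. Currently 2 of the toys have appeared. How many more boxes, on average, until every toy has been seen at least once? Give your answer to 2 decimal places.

From k distinct to k+1 distinct takes on average 5/(5-k) boxes.
Sum over k = 2,...,4: E = 5/3 + 5/2 + 5/1 = 9.167.

9.17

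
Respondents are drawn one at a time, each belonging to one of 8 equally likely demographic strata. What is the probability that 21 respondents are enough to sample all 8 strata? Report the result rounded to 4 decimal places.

0.5793

Let A_i be the event that stratum i is missing after 21 respondents. By inclusion–exclusion on the A_i,
P(all seen) = Σ_{j=0}^{8} (-1)^j C(8,j)((8-j)/8)^21
= 1.00000 - 0.48446 + 0.06660 - 0.00290 + 0.00003 - 0.00000 + 0.00000 - 0.00000 + 0.00000
= 0.57927.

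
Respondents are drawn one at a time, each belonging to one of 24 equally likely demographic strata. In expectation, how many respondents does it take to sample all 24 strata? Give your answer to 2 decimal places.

After k distinct strata have appeared, the next respondent gives a new one with probability (24-k)/24, so the expected wait for the (k+1)-th is 24/(24-k).
E[T] = 24/24 + 24/23 + 24/22 + ... + 24/2 + 24/1 = 24·H_{24}.
H_{24} = 3.776, so E[T] = 90.623.

90.62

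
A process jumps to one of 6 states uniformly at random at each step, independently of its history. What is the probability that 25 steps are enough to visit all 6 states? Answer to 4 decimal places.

0.9377

Let A_i be the event that state i is missing after 25 steps. By inclusion–exclusion on the A_i,
P(all seen) = Σ_{j=0}^{6} (-1)^j C(6,j)((6-j)/6)^25
= 1.00000 - 0.06290 + 0.00059 - 0.00000 + 0.00000 - 0.00000 + 0.00000
= 0.93770.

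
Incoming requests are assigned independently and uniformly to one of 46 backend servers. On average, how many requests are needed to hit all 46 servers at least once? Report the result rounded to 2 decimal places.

The wait to go from k to k+1 distinct servers is geometric with mean 46/(46-k).
E[T] = 46/46 + 46/45 + 46/44 + ... + 46/2 + 46/1 = 46·H_{46}.
H_{46} = 4.417, so E[T] = 203.168.

203.17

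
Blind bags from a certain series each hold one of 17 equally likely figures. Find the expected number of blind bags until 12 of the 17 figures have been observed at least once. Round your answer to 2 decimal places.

19.66

With k distinct figures already seen, the next new one arrives after an expected 17/(17-k) blind bags.
Sum over k = 0,...,11: E = 17/17 + 17/16 + 17/15 + ... + 17/7 + 17/6 = 19.656.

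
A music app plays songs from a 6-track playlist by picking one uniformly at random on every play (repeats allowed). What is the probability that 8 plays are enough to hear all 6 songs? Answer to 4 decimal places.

0.1140

By inclusion–exclusion over which songs are missing,
P(all seen) = Σ_{j=0}^{6} (-1)^j C(6,j)((6-j)/6)^8
= 1.00000 - 1.39541 + 0.58528 - 0.07813 + 0.00229 - 0.00000 + 0.00000
= 0.11403.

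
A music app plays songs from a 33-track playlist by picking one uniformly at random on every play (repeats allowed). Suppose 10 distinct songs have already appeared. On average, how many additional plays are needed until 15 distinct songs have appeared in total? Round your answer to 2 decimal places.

7.89

From k distinct to k+1 distinct takes on average 33/(33-k) plays.
Sum over k = 10,...,14: E = 33/23 + 33/22 + 33/21 + 33/20 + 33/19 = 7.893.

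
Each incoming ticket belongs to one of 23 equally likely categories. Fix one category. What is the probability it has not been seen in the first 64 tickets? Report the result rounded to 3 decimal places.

0.058

Each ticket misses the fixed category with probability (23-1)/23 = 22/23, independently.
P(still missing after 64) = (22/23)^64 = 0.0581.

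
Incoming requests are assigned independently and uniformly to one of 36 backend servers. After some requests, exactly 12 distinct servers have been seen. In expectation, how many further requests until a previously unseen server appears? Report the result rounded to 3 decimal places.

Each request yields a new server with probability (36-12)/36 = 24/36, so the wait is geometric with mean 36/24.
E = 36/24 = 1.5000.

1.500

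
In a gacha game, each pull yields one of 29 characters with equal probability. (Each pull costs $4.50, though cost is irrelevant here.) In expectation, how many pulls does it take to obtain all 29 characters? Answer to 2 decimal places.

114.89

Split into phases: going from k distinct to k+1 distinct takes on average 29/(29-k) pulls.
E[T] = 29/29 + 29/28 + 29/27 + ... + 29/2 + 29/1 = 29·H_{29}.
H_{29} = 3.962, so E[T] = 114.888.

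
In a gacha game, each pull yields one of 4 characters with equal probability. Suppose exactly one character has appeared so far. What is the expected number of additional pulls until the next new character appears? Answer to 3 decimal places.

1.333

The number of pulls until the next new character is geometric with success probability 3/4, so its mean is 4/3.
E = 4/3 = 1.3333.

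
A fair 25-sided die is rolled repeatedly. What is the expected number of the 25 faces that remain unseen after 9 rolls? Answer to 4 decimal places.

For each face, P(unseen after 9) = (24/25)^9 = 0.69253.
By linearity of expectation, E[unseen] = 25·(24/25)^9 = 17.31335.

17.3133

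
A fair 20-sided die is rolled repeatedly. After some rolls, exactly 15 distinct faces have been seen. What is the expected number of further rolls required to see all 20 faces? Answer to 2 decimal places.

45.67

With k distinct faces already seen, the next new one takes an expected 20/(20-k) rolls.
Sum over k = 15,...,19: E = 20/5 + 20/4 + 20/3 + 20/2 + 20/1 = 45.667.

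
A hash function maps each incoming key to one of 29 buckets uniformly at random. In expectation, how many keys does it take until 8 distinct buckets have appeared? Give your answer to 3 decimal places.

With k distinct buckets already seen, the next new one arrives after an expected 29/(29-k) keys.
Sum over k = 0,...,7: E = 29/29 + 29/28 + 29/27 + ... + 29/23 + 29/22 = 9.1726.

9.173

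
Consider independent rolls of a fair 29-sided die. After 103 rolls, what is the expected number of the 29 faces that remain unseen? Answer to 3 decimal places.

For each face, P(unseen after 103) = (28/29)^103 = 0.0269.
By linearity of expectation, E[unseen] = 29·(28/29)^103 = 0.7811.

0.781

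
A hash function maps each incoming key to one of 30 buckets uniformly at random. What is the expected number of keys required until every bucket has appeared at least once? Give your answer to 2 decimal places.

119.85

After k distinct buckets have appeared, the next key gives a new one with probability (30-k)/30, so the expected wait for the (k+1)-th is 30/(30-k).
E[T] = 30/30 + 30/29 + 30/28 + ... + 30/2 + 30/1 = 30·H_{30}.
H_{30} = 3.995, so E[T] = 119.850.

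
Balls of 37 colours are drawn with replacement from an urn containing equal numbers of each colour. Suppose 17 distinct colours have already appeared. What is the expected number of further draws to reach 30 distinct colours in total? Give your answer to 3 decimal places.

37.181

The wait to go from k to k+1 distinct colours is geometric with mean 37/(37-k).
Sum over k = 17,...,29: E = 37/20 + 37/19 + 37/18 + ... + 37/9 + 37/8 = 37.1807.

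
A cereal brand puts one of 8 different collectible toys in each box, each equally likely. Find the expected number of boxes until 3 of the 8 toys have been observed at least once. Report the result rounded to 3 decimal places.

3.476

Going from k to k+1 distinct takes a geometric number of boxes with mean 8/(8-k).
Sum over k = 0,...,2: E = 8/8 + 8/7 + 8/6 = 3.4762.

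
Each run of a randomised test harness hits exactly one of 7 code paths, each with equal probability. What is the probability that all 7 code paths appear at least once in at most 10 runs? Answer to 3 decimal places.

0.105

By inclusion–exclusion over which code paths are missing,
P(all seen) = Σ_{j=0}^{7} (-1)^j C(7,j)((7-j)/7)^10
= 1.0000 - 1.4984 + 0.7260 - 0.1299 + 0.0073 - 0.0001 + 0.0000 - 0.0000
= 0.1049.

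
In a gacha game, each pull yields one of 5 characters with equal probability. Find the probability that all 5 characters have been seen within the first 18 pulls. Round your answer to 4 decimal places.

Let A_i be the event that character i is missing after 18 pulls. By inclusion–exclusion on the A_i,
P(all seen) = Σ_{j=0}^{5} (-1)^j C(5,j)((5-j)/5)^18
= 1.00000 - 0.09007 + 0.00102 - 0.00000 + 0.00000 - 0.00000
= 0.91094.

0.9109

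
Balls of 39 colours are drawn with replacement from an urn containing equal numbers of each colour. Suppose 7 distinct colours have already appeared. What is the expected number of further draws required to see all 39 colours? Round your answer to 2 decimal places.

From k distinct to k+1 distinct takes on average 39/(39-k) draws.
Sum over k = 7,...,38: E = 39/32 + 39/31 + 39/30 + ... + 39/2 + 39/1 = 158.281.

158.28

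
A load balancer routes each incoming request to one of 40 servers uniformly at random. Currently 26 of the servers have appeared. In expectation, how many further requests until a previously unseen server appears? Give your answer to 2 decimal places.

The number of requests until the next new server is geometric with success probability 14/40, so its mean is 40/14.
E = 40/14 = 2.857.

2.86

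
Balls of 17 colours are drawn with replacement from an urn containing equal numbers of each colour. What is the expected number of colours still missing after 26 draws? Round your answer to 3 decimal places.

3.515

For each colour, P(unseen after 26) = (16/17)^26 = 0.2068.
By linearity of expectation, E[unseen] = 17·(16/17)^26 = 3.5148.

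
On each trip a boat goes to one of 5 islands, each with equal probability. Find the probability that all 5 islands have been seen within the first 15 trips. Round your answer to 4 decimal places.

0.8288

By inclusion–exclusion over which islands are missing,
P(all seen) = Σ_{j=0}^{5} (-1)^j C(5,j)((5-j)/5)^15
= 1.00000 - 0.17592 + 0.00470 - 0.00001 + 0.00000 - 0.00000
= 0.82877.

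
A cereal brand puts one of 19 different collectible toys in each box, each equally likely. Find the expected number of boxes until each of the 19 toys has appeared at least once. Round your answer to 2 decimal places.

67.41

Split into phases: going from k distinct to k+1 distinct takes on average 19/(19-k) boxes.
E[T] = 19/19 + 19/18 + 19/17 + ... + 19/2 + 19/1 = 19·H_{19}.
H_{19} = 3.548, so E[T] = 67.407.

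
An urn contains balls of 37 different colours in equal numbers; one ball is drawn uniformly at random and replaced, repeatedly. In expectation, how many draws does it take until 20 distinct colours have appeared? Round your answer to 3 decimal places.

28.195

Going from k to k+1 distinct takes a geometric number of draws with mean 37/(37-k).
Sum over k = 0,...,19: E = 37/37 + 37/36 + 37/35 + ... + 37/19 + 37/18 = 28.1952.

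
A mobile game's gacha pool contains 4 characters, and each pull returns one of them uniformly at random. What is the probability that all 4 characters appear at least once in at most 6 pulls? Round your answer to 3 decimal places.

0.381

By inclusion–exclusion over which characters are missing,
P(all seen) = Σ_{j=0}^{4} (-1)^j C(4,j)((4-j)/4)^6
= 1.0000 - 0.7119 + 0.0938 - 0.0010 + 0.0000
= 0.3809.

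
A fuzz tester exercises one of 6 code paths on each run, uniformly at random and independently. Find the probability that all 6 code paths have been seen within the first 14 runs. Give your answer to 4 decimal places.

Let A_i be the event that code path i is missing after 14 runs. By inclusion–exclusion on the A_i,
P(all seen) = Σ_{j=0}^{6} (-1)^j C(6,j)((6-j)/6)^14
= 1.00000 - 0.46732 + 0.05138 - 0.00122 + 0.00000 - 0.00000 + 0.00000
= 0.58285.

0.5828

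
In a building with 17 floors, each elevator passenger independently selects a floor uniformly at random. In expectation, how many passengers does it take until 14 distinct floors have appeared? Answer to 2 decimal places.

With k distinct floors already seen, the next new one arrives after an expected 17/(17-k) passengers.
Sum over k = 0,...,13: E = 17/17 + 17/16 + 17/15 + ... + 17/5 + 17/4 = 27.306.

27.31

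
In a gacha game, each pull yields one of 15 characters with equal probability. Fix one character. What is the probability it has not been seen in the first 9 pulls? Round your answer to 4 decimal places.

0.5374

Each pull misses the fixed character with probability (15-1)/15 = 14/15, independently.
P(still missing after 9) = (14/15)^9 = 0.53744.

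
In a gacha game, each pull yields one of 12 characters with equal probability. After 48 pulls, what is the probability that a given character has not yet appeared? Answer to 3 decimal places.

0.015

Each pull misses the fixed character with probability (12-1)/12 = 11/12, independently.
P(still missing after 48) = (11/12)^48 = 0.0154.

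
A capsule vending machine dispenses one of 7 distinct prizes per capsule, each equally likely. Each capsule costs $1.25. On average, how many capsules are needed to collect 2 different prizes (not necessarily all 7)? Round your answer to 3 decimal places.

With k distinct prizes already seen, the next new one arrives after an expected 7/(7-k) capsules.
Sum over k = 0,...,1: E = 7/7 + 7/6 = 2.1667.

2.167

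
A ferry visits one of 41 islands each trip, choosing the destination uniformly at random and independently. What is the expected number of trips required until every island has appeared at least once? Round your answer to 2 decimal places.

176.42

The wait to go from k to k+1 distinct islands is geometric with mean 41/(41-k).
E[T] = 41/41 + 41/40 + 41/39 + ... + 41/2 + 41/1 = 41·H_{41}.
H_{41} = 4.303, so E[T] = 176.420.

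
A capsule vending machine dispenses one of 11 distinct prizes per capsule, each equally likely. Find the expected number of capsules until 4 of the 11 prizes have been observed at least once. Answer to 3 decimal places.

4.697

Going from k to k+1 distinct takes a geometric number of capsules with mean 11/(11-k).
Sum over k = 0,...,3: E = 11/11 + 11/10 + 11/9 + 11/8 = 4.6972.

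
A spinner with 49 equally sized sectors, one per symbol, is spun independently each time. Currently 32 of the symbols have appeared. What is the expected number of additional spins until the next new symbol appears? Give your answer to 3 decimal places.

Each spin yields a new symbol with probability (49-32)/49 = 17/49, so the wait is geometric with mean 49/17.
E = 49/17 = 2.8824.

2.882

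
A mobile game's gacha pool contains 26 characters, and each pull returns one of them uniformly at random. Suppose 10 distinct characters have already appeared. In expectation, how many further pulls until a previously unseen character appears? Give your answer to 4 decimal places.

1.6250

Each pull yields a new character with probability (26-10)/26 = 16/26, so the wait is geometric with mean 26/16.
E = 26/16 = 1.62500.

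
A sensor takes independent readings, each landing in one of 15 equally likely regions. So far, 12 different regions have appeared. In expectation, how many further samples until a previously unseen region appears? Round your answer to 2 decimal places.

Each sample yields a new region with probability (15-12)/15 = 3/15, so the wait is geometric with mean 15/3.
E = 15/3 = 5.000.

5.00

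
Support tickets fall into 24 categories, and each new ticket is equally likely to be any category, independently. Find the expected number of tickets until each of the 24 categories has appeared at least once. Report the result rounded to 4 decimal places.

Split into phases: going from k distinct to k+1 distinct takes on average 24/(24-k) tickets.
E[T] = 24/24 + 24/23 + 24/22 + ... + 24/2 + 24/1 = 24·H_{24}.
H_{24} = 3.77596, so E[T] = 90.62300.

90.6230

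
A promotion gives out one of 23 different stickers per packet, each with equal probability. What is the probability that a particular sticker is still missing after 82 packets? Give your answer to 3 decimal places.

Each packet misses the fixed sticker with probability (23-1)/23 = 22/23, independently.
P(still missing after 82) = (22/23)^82 = 0.0261.

0.026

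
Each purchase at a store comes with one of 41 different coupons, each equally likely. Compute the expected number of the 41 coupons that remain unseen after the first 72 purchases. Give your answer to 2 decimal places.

For each coupon, P(unseen after 72) = (40/41)^72 = 0.169.
By linearity of expectation, E[unseen] = 41·(40/41)^72 = 6.929.

6.93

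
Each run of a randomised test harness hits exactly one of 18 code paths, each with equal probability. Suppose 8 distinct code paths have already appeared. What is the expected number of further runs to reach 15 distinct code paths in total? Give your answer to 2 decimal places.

From k distinct to k+1 distinct takes on average 18/(18-k) runs.
Sum over k = 8,...,14: E = 18/10 + 18/9 + 18/8 + ... + 18/5 + 18/4 = 19.721.

19.72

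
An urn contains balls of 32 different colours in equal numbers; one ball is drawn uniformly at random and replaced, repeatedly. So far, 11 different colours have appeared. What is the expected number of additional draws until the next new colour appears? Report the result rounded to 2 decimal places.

1.52

The number of draws until the next new colour is geometric with success probability 21/32, so its mean is 32/21.
E = 32/21 = 1.524.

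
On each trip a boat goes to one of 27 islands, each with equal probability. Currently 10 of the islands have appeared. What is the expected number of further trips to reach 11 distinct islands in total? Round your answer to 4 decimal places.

The wait to go from k to k+1 distinct islands is geometric with mean 27/(27-k).
Only the k = 10 term is needed: E = 27/17 = 1.58824.

1.5882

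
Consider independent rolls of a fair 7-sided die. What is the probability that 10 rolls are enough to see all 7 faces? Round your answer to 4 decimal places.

By inclusion–exclusion over which faces are missing,
P(all seen) = Σ_{j=0}^{7} (-1)^j C(7,j)((7-j)/7)^10
= 1.00000 - 1.49841 + 0.72600 - 0.12992 + 0.00732 - 0.00008 + 0.00000 - 0.00000
= 0.10491.

0.1049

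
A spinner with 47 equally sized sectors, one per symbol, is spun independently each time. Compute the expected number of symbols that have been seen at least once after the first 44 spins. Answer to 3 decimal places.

For each symbol, P(seen in 44 spins) = 1 - (46/47)^44 = 0.6118.
By linearity of expectation, E[distinct seen] = 47·(1 - (46/47)^44) = 28.7553.

28.755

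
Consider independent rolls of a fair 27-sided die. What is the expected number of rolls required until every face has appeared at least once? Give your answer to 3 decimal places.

The wait to go from k to k+1 distinct faces is geometric with mean 27/(27-k).
E[T] = 27/27 + 27/26 + 27/25 + ... + 27/2 + 27/1 = 27·H_{27}.
H_{27} = 3.8915, so E[T] = 105.0693.

105.069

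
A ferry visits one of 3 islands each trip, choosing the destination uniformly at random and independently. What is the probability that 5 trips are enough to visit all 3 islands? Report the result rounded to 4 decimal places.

By inclusion–exclusion over which islands are missing,
P(all seen) = Σ_{j=0}^{3} (-1)^j C(3,j)((3-j)/3)^5
= 1.00000 - 0.39506 + 0.01235 - 0.00000
= 0.61728.

0.6173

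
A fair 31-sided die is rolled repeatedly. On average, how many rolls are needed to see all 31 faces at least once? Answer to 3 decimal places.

After k distinct faces have appeared, the next roll gives a new one with probability (31-k)/31, so the expected wait for the (k+1)-th is 31/(31-k).
E[T] = 31/31 + 31/30 + 31/29 + ... + 31/2 + 31/1 = 31·H_{31}.
H_{31} = 4.0272, so E[T] = 124.8446.

124.845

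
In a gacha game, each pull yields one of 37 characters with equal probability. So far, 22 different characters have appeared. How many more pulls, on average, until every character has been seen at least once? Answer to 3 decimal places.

122.774

The wait to go from k to k+1 distinct characters is geometric with mean 37/(37-k).
Sum over k = 22,...,36: E = 37/15 + 37/14 + 37/13 + ... + 37/2 + 37/1 = 122.7745.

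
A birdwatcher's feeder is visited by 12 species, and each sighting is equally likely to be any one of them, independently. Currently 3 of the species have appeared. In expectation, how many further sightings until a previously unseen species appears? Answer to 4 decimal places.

Each sighting yields a new species with probability (12-3)/12 = 9/12, so the wait is geometric with mean 12/9.
E = 12/9 = 1.33333.

1.3333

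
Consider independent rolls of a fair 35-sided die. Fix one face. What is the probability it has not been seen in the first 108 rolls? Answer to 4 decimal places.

On each roll the fixed face fails to appear with probability 34/35.
P(still missing after 108) = (34/35)^108 = 0.04369.

0.0437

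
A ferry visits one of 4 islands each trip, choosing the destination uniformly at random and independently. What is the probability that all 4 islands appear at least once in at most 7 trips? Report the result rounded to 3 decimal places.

Let A_i be the event that island i is missing after 7 trips. By inclusion–exclusion on the A_i,
P(all seen) = Σ_{j=0}^{4} (-1)^j C(4,j)((4-j)/4)^7
= 1.0000 - 0.5339 + 0.0469 - 0.0002 + 0.0000
= 0.5127.

0.513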